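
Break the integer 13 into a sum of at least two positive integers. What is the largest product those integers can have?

108

Fill g[k] for k=2..13: at each k try every first piece i and multiply by the better of (k−i) uncut or g[k−i].
Small cases: g[2]=1, g[3]=2, g[4]=4, g[5]=6, g[6]=9, g[7]=12.
g[8] = max(1×12, 2×9, 3×6, …, 6×2, 7×1) = 18
g[9] = max(1×18, 2×12, 3×9, …, 7×2, 8×1) = 27
g[10] = max(1×27, 2×18, 3×12, …, 8×2, 9×1) = 36
g[11] = max(1×36, 2×27, 3×18, …, 9×2, 10×1) = 54
g[12] = max(1×54, 2×36, 3×27, …, 10×2, 11×1) = 81
g[13] = max(1×81, 2×54, 3×36, …, 11×2, 12×1) = 108
One optimal split: 3 + 3 + 3 + 2 + 2; product 3×3×3×2×2 = 108.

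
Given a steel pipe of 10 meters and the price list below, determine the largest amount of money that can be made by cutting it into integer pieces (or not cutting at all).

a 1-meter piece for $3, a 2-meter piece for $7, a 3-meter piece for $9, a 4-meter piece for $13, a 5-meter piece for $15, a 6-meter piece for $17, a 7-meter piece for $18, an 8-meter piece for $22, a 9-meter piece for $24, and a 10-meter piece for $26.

35

Build best[k] bottom-up: best[k] = max over allowed piece i of (p[i] + best[k−i]).
best[1] = 3
best[2] = max(3+3, 7+0) = 7
best[3] = max(3+7, 7+3, 9+0) = 10
best[4] = max(3+10, 7+7, 9+3, 13+0) = 14
best[5] = max(3+14, 7+10, 9+7, 13+3, 15+0) = 17
best[6] = max(3+17, 7+14, 9+10, 13+7, 15+3, 17+0) = 21
best[7] = max(3+21, 7+17, 9+14, …, 17+3, 18+0) = 24
best[8] = max(3+24, 7+21, 9+17, …, 18+3, 22+0) = 28
best[9] = max(3+28, 7+24, 9+21, …, 22+3, 24+0) = 31
best[10] = max(3+31, 7+28, 9+24, …, 24+3, 26+0) = 35
One optimal cutting: 2 + 2 + 2 + 2 + 2 → $7 + $7 + $7 + $7 + $7 = $35.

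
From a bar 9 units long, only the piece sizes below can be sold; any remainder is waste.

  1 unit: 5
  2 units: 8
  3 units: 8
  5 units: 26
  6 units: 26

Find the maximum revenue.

46

Consider every possible first cut. f[k] is the best of p[i]+f[k−i] over all sellable i≤k.
f[1] = 5
f[2] = max(5+5, 8+0) = 10
f[3] = max(5+10, 8+5, 8+0) = 15
f[4] = max(5+15, 8+10, 8+5) = 20
f[5] = max(5+20, 8+15, 8+10, 26+0) = 26
f[6] = max(5+26, 8+20, 8+15, 26+5, 26+0) = 31
f[7] = max(5+31, 8+26, 8+20, 26+10, 26+5) = 36
f[8] = max(5+36, 8+31, 8+26, 26+15, 26+10) = 41
f[9] = max(5+41, 8+36, 8+31, 26+20, 26+15) = 46
One optimal cutting: 5 + 1 + 1 + 1 + 1 → 46.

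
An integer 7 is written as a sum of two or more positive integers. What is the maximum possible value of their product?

12

Define g[k] = max over 1≤i<k of i · max(k−i, g[k−i]); the inner max lets the remainder stay uncut if that's better.
g[2] = 1*max(1,0) = 1*1 = 1
g[3] = 1*max(2,1) = 1*2 = 2
g[4] = 2*max(2,1) = 2*2 = 4
g[5] = 2*max(3,2) = 2*3 = 6
g[6] = 3*max(3,2) = 3*3 = 9
g[7] = 2*max(5,6) = 2*6 = 12
One optimal split: 3 + 2 + 2; product 3*2*2 = 12.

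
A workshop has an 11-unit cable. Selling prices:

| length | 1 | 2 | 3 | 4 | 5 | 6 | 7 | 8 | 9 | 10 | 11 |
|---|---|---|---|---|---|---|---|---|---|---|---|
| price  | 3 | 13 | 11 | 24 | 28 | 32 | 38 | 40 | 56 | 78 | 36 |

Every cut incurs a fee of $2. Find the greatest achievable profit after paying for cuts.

79

Build net[k] bottom-up: net[k] = max over allowed piece i of (p[i] + net[k−i]) − 2 per cut.
net[1] = 3
net[2] = max(3+3-2, 13+0) = 13
net[3] = max(3+13-2, 13+3-2, 11+0) = 14
net[4] = max(3+14-2, 13+13-2, 11+3-2, 24+0) = 24
net[5] = max(3+24-2, 13+14-2, 11+13-2, 24+3-2, 28+0) = 28
net[6] = max(3+28-2, 13+24-2, 11+14-2, 24+13-2, 28+3-2, 32+0) = 35
net[7] = max(3+35-2, 13+28-2, 11+24-2, …, 32+3-2, 38+0) = 39
net[8] = max(3+39-2, 13+35-2, 11+28-2, …, 38+3-2, 40+0) = 46
net[9] = max(3+46-2, 13+39-2, 11+35-2, …, 40+3-2, 56+0) = 56
net[10] = max(3+56-2, 13+46-2, 11+39-2, …, 56+3-2, 78+0) = 78
net[11] = max(3+78-2, 13+56-2, 11+46-2, …, 78+3-2, 36+0) = 79
One optimal plan: pieces 10 + 1 (1 cut) → $81 − $2 = $79.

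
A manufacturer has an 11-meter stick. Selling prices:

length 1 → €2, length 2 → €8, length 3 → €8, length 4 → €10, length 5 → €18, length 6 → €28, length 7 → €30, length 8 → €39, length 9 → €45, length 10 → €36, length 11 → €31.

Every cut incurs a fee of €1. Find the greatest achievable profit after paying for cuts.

Consider every possible first cut. r[k] is the best of p[i]+r[k−i] over all sellable i≤k, charging 1 whenever i<k.
r[1] = 2
r[2] = max(2+2-1, 8+0) = 8
r[3] = max(2+8-1, 8+2-1, 8+0) = 9
r[4] = max(2+9-1, 8+8-1, 8+2-1, 10+0) = 15
r[5] = max(2+15-1, 8+9-1, 8+8-1, 10+2-1, 18+0) = 18
r[6] = max(2+18-1, 8+15-1, 8+9-1, 10+8-1, 18+2-1, 28+0) = 28
r[7] = max(2+28-1, 8+18-1, 8+15-1, …, 28+2-1, 30+0) = 30
r[8] = max(2+30-1, 8+28-1, 8+18-1, …, 30+2-1, 39+0) = 39
r[9] = max(2+39-1, 8+30-1, 8+28-1, …, 39+2-1, 45+0) = 45
r[10] = max(2+45-1, 8+39-1, 8+30-1, …, 45+2-1, 36+0) = 46
r[11] = max(2+46-1, 8+45-1, 8+39-1, …, 36+2-1, 31+0) = 52
One optimal plan: pieces 9 + 2 (1 cut) → €53 − €1 = €52.

52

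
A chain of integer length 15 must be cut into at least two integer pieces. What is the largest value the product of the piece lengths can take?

243

Fill prod[k] for k=2..15: at each k try every first piece i and multiply by the better of (k−i) uncut or prod[k−i].
prod[2] = 1*max(1,0) = 1*1 = 1
prod[3] = 1*max(2,1) = 1*2 = 2
prod[4] = 2*max(2,1) = 2*2 = 4
prod[5] = 2*max(3,2) = 2*3 = 6
prod[6] = 3*max(3,2) = 3*3 = 9
prod[7] = 2*max(5,6) = 2*6 = 12
prod[8] = 2*max(6,9) = 2*9 = 18
prod[9] = 3*max(6,9) = 3*9 = 27
prod[10] = 2*max(8,18) = 2*18 = 36
prod[11] = 2*max(9,27) = 2*27 = 54
prod[12] = 3*max(9,27) = 3*27 = 81
prod[13] = 2*max(11,54) = 2*54 = 108
prod[14] = 2*max(12,81) = 2*81 = 162
prod[15] = 3*max(12,81) = 3*81 = 243
One optimal split: 3 + 3 + 3 + 3 + 3; product 3*3*3*3*3 = 243.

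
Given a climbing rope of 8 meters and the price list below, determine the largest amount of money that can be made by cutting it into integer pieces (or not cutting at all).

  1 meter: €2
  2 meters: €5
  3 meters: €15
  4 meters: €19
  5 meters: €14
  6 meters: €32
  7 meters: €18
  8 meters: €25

38

Build r[k] bottom-up: r[k] = max over allowed piece i of (p[i] + r[k−i]).
r[1] = 2
r[2] = 5
r[3] = 15
r[4] = 19
r[5] = 21  (first piece 1, then r[4]=19)
r[6] = 32
r[7] = 34  (first piece 1, then r[6]=32)
r[8] = 38  (first piece 4, then r[4]=19)
One optimal cutting: 4 + 4 → €19 + €19 = €38.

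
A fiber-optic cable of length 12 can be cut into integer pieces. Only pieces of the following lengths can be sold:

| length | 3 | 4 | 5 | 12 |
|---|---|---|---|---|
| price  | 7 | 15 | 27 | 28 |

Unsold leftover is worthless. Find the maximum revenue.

Consider every possible first cut. f[k] is the best of p[i]+f[k−i] over all sellable i≤k.
f[1] = 0
f[2] = 0
f[3] = 7
f[4] = 15
f[5] = 27
f[6] = 27
f[7] = 27
f[8] = 34  (first piece 3, then f[5]=27)
f[9] = 42  (first piece 4, then f[5]=27)
f[10] = 54  (first piece 5, then f[5]=27)
f[11] = 54
f[12] = 54
One optimal cutting: pieces 5 + 5 with 2 meters of scrap → $54.

54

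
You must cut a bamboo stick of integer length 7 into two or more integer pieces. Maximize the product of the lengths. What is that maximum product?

12

Fill P[k] for k=2..7: at each k try every first piece i and multiply by the better of (k−i) uncut or P[k−i].
P[2] = 1·max(1,0) = 1·1 = 1
P[3] = max(1·2, 2·1) = 2
P[4] = max(1·3, 2·2, 3·1) = 4
P[5] = max(1·4, 2·3, 3·2, 4·1) = 6
P[6] = max(1·6, 2·4, 3·3, 4·2, 5·1) = 9
P[7] = max(1·9, 2·6, 3·4, 4·3, 5·2, 6·1) = 12
One optimal split: 3 + 2 + 2; product 3·2·2 = 12.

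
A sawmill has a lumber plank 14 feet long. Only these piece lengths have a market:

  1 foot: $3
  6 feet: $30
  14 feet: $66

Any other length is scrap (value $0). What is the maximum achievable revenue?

66

Let r[k] be the best obtainable value from length k. For each k, try every first piece i and keep the best of price[i] + r[k−i].
r[1] = 3
r[2] = 6  (first piece 1, then r[1]=3)
r[3] = 9  (first piece 1, then r[2]=6)
r[4] = 12  (first piece 1, then r[3]=9)
r[5] = 15  (first piece 1, then r[4]=12)
r[6] = 30
r[7] = 33  (first piece 1, then r[6]=30)
r[8] = 36  (first piece 1, then r[7]=33)
r[9] = 39  (first piece 1, then r[8]=36)
r[10] = 42  (first piece 1, then r[9]=39)
r[11] = 45  (first piece 1, then r[10]=42)
r[12] = 60  (first piece 6, then r[6]=30)
r[13] = 63  (first piece 1, then r[12]=60)
r[14] = 66  (first piece 1, then r[13]=63)
One optimal cutting: 6 + 6 + 1 + 1 → $66.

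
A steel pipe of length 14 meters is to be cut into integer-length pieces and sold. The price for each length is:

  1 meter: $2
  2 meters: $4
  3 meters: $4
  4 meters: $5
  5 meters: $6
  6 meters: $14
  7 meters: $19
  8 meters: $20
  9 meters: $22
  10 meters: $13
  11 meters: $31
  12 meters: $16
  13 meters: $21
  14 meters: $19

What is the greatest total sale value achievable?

38

Let r[k] be the best obtainable value from length k. For each k, try every first piece i and keep the best of price[i] + r[k−i].
r[1] = 2
r[2] = 4  (first piece 1, then r[1]=2)
r[3] = 6  (first piece 1, then r[2]=4)
r[4] = 8  (first piece 1, then r[3]=6)
r[5] = 10  (first piece 1, then r[4]=8)
r[6] = 14
r[7] = 19
r[8] = 21  (first piece 1, then r[7]=19)
r[9] = 23  (first piece 1, then r[8]=21)
r[10] = 25  (first piece 1, then r[9]=23)
r[11] = 31
r[12] = 33  (first piece 1, then r[11]=31)
r[13] = 35  (first piece 1, then r[12]=33)
r[14] = 38  (first piece 7, then r[7]=19)
One optimal cutting: 7 + 7 → $19 + $19 = $38.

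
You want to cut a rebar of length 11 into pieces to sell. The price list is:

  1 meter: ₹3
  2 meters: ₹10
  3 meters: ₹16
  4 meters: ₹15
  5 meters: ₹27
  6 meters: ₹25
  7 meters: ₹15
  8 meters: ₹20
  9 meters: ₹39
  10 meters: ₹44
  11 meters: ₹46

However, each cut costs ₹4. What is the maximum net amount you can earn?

Build net[k] bottom-up: net[k] = max over allowed piece i of (p[i] + net[k−i]) − 4 per cut.
net[1] = 3
net[2] = 10
net[3] = 16
net[4] = 16  (first piece 2, then net[2]=10)
net[5] = 27
net[6] = 28  (first piece 3, then net[3]=16)
net[7] = 33  (first piece 2, then net[5]=27)
net[8] = 39  (first piece 3, then net[5]=27)
net[9] = 40  (first piece 3, then net[6]=28)
net[10] = 50  (first piece 5, then net[5]=27)
net[11] = 51  (first piece 3, then net[8]=39)
One optimal plan: pieces 5 + 3 + 3 (2 cuts) → ₹59 − ₹8 = ₹51.

51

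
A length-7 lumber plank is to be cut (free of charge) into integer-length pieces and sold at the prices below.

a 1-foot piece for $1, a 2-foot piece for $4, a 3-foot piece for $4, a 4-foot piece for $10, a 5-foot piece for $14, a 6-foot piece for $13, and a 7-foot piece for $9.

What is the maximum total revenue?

18

Let v[k] be the best obtainable value from length k. For each k, try every first piece i and keep the best of price[i] + v[k−i].
v[1] = 1
v[2] = 4
v[3] = 5  (first piece 1, then v[2]=4)
v[4] = 10
v[5] = 14
v[6] = 15  (first piece 1, then v[5]=14)
v[7] = 18  (first piece 2, then v[5]=14)
One optimal cutting: 5 + 2 → $14 + $4 = $18.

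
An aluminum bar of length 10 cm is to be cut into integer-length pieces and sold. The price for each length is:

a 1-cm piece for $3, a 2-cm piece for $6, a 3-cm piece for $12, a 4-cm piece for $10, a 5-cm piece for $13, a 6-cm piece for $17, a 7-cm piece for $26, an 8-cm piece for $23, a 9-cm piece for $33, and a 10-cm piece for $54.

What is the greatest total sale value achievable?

54

Consider every possible first cut. best[k] is the best of p[i]+best[k−i] over all sellable i≤k.
best[1] = 3
best[2] = 6  (first piece 1, then best[1]=3)
best[3] = 12
best[4] = 15  (first piece 1, then best[3]=12)
best[5] = 18  (first piece 1, then best[4]=15)
best[6] = 24  (first piece 3, then best[3]=12)
best[7] = 27  (first piece 1, then best[6]=24)
best[8] = 30  (first piece 1, then best[7]=27)
best[9] = 36  (first piece 3, then best[6]=24)
best[10] = 54
Best is to sell the whole 10-cm piece uncut for $54.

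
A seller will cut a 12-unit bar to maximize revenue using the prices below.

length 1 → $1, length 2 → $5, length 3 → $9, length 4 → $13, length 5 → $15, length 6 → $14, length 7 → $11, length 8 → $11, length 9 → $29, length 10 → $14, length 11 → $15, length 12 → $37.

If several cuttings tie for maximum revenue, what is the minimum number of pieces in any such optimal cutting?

Let r[k] be the best obtainable value from length k. For each k, try every first piece i and keep the best of price[i] + r[k−i].
r[1] = 1
r[2] = max(1+1, 5+0) = 5
r[3] = max(1+5, 5+1, 9+0) = 9
r[4] = max(1+9, 5+5, 9+1, 13+0) = 13
r[5] = max(1+13, 5+9, 9+5, 13+1, 15+0) = 15
r[6] = max(1+15, 5+13, 9+9, 13+5, 15+1, 14+0) = 18
r[7] = max(1+18, 5+15, 9+13, …, 14+1, 11+0) = 22
r[8] = max(1+22, 5+18, 9+15, …, 11+1, 11+0) = 26
r[9] = max(1+26, 5+22, 9+18, …, 11+1, 29+0) = 29
r[10] = max(1+29, 5+26, 9+22, …, 29+1, 14+0) = 31
r[11] = max(1+31, 5+29, 9+26, …, 14+1, 15+0) = 35
r[12] = max(1+35, 5+31, 9+29, …, 15+1, 37+0) = 39
Maximum revenue is $39.
Now minimize piece count subject to staying optimal: for each k, pieces[k] = 1 + min over i with p[i]+r[k−i]=r[k] of pieces[k−i].
pieces[9] = 1
pieces[10] = 3
pieces[11] = 3
pieces[12] = 3

3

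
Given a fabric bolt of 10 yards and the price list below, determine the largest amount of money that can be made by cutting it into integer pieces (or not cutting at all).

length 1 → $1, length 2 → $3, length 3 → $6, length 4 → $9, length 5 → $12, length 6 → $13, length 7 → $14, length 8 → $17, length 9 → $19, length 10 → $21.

Consider every possible first cut. R[k] is the best of p[i]+R[k−i] over all sellable i≤k.
R[1] = 1
R[2] = 3
R[3] = 6
R[4] = 9
R[5] = 12
R[6] = 13  (first piece 1, then R[5]=12)
R[7] = 15  (first piece 2, then R[5]=12)
R[8] = 18  (first piece 3, then R[5]=12)
R[9] = 21  (first piece 4, then R[5]=12)
R[10] = 24  (first piece 5, then R[5]=12)
One optimal cutting: 5 + 5 → $12 + $12 = $24.

24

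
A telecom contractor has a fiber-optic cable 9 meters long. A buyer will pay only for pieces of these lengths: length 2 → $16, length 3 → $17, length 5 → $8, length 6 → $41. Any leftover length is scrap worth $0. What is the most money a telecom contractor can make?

Let f[k] be the best obtainable value from length k. For each k, try every first piece i and keep the best of price[i] + f[k−i].
f[1] = 0
f[2] = 16
f[3] = max(16+0, 17+0) = 17
f[4] = max(16+16, 17+0) = 32
f[5] = max(16+17, 17+16, 8+0) = 33
f[6] = max(16+32, 17+17, 8+0, 41+0) = 48
f[7] = max(16+33, 17+32, 8+16, 41+0) = 49
f[8] = max(16+48, 17+33, 8+17, 41+16) = 64
f[9] = max(16+49, 17+48, 8+32, 41+17) = 65
One optimal cutting: 3 + 2 + 2 + 2 → $65.

65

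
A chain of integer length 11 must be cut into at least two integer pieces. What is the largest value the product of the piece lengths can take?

Let m[k] be the best product for length k (with at least one cut). For each first piece i, the rest contributes max(k−i, m[k−i]).
m[2] = 1*max(1,0) = 1*1 = 1
m[3] = 1*max(2,1) = 1*2 = 2
m[4] = 2*max(2,1) = 2*2 = 4
m[5] = 2*max(3,2) = 2*3 = 6
m[6] = 3*max(3,2) = 3*3 = 9
m[7] = 2*max(5,6) = 2*6 = 12
m[8] = 2*max(6,9) = 2*9 = 18
m[9] = 3*max(6,9) = 3*9 = 27
m[10] = 2*max(8,18) = 2*18 = 36
m[11] = 2*max(9,27) = 2*27 = 54
One optimal split: 3 + 3 + 3 + 2; product 3*3*3*2 = 54.

54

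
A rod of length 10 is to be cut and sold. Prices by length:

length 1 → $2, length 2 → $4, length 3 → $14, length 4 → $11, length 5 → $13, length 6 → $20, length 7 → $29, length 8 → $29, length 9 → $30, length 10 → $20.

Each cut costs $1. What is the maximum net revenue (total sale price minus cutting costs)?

Build v[k] bottom-up: v[k] = max over allowed piece i of (p[i] + v[k−i]) − 1 per cut.
v[1] = 2
v[2] = 4
v[3] = 14
v[4] = 15  (first piece 1, then v[3]=14)
v[5] = 17  (first piece 2, then v[3]=14)
v[6] = 27  (first piece 3, then v[3]=14)
v[7] = 29
v[8] = 30  (first piece 1, then v[7]=29)
v[9] = 40  (first piece 3, then v[6]=27)
v[10] = 42  (first piece 3, then v[7]=29)
One optimal plan: pieces 7 + 3 (1 cut) → $43 − $1 = $42.

42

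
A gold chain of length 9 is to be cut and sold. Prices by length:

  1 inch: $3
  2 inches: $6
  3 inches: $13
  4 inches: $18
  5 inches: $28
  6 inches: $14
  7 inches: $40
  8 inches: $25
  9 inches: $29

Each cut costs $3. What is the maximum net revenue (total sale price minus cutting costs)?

Consider every possible first cut. net[k] is the best of p[i]+net[k−i] over all sellable i≤k, charging 3 whenever i<k.
net[1] = 3
net[2] = max(3+3-3, 6+0) = 6
net[3] = max(3+6-3, 6+3-3, 13+0) = 13
net[4] = max(3+13-3, 6+6-3, 13+3-3, 18+0) = 18
net[5] = max(3+18-3, 6+13-3, 13+6-3, 18+3-3, 28+0) = 28
net[6] = max(3+28-3, 6+18-3, 13+13-3, 18+6-3, 28+3-3, 14+0) = 28
net[7] = max(3+28-3, 6+28-3, 13+18-3, …, 14+3-3, 40+0) = 40
net[8] = max(3+40-3, 6+28-3, 13+28-3, …, 40+3-3, 25+0) = 40
net[9] = max(3+40-3, 6+40-3, 13+28-3, …, 25+3-3, 29+0) = 43
One optimal plan: pieces 7 + 2 (1 cut) → $46 − $3 = $43.

43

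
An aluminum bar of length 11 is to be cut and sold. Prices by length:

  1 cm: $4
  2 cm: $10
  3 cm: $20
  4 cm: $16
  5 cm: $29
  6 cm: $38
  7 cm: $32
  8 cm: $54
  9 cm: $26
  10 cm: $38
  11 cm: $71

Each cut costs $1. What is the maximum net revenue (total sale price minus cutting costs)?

Consider every possible first cut. r[k] is the best of p[i]+r[k−i] over all sellable i≤k, charging 1 whenever i<k.
r[1] = 4
r[2] = max(4+4-1, 10+0) = 10
r[3] = max(4+10-1, 10+4-1, 20+0) = 20
r[4] = max(4+20-1, 10+10-1, 20+4-1, 16+0) = 23
r[5] = max(4+23-1, 10+20-1, 20+10-1, 16+4-1, 29+0) = 29
r[6] = max(4+29-1, 10+23-1, 20+20-1, 16+10-1, 29+4-1, 38+0) = 39
r[7] = max(4+39-1, 10+29-1, 20+23-1, …, 38+4-1, 32+0) = 42
r[8] = max(4+42-1, 10+39-1, 20+29-1, …, 32+4-1, 54+0) = 54
r[9] = max(4+54-1, 10+42-1, 20+39-1, …, 54+4-1, 26+0) = 58
r[10] = max(4+58-1, 10+54-1, 20+42-1, …, 26+4-1, 38+0) = 63
r[11] = max(4+63-1, 10+58-1, 20+54-1, …, 38+4-1, 71+0) = 73
One optimal plan: pieces 8 + 3 (1 cut) → $74 − $1 = $73.

73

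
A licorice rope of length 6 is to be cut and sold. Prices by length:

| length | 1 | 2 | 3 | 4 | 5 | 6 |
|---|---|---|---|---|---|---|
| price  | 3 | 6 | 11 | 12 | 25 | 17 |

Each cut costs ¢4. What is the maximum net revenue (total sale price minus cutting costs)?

Consider every possible first cut. r[k] is the best of p[i]+r[k−i] over all sellable i≤k, charging 4 whenever i<k.
r[1] = 3
r[2] = max(3+3-4, 6+0) = 6
r[3] = max(3+6-4, 6+3-4, 11+0) = 11
r[4] = max(3+11-4, 6+6-4, 11+3-4, 12+0) = 12
r[5] = max(3+12-4, 6+11-4, 11+6-4, 12+3-4, 25+0) = 25
r[6] = max(3+25-4, 6+12-4, 11+11-4, 12+6-4, 25+3-4, 17+0) = 24
One optimal plan: pieces 5 + 1 (1 cut) → ¢28 − ¢4 = ¢24.

24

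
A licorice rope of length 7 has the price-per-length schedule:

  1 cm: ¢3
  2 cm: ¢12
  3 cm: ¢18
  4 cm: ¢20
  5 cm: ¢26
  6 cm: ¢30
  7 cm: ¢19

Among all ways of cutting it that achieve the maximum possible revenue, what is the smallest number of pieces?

Build r[k] bottom-up: r[k] = max over allowed piece i of (p[i] + r[k−i]).
r[1] = 3
r[2] = 12
r[3] = 18
r[4] = 24  (first piece 2, then r[2]=12)
r[5] = 30  (first piece 2, then r[3]=18)
r[6] = 36  (first piece 2, then r[4]=24)
r[7] = 42  (first piece 2, then r[5]=30)
Maximum revenue is ¢42.
Now minimize piece count subject to staying optimal: for each k, pieces[k] = 1 + min over i with p[i]+r[k−i]=r[k] of pieces[k−i].
pieces[4] = 2
pieces[5] = 2
pieces[6] = 2
pieces[7] = 3

3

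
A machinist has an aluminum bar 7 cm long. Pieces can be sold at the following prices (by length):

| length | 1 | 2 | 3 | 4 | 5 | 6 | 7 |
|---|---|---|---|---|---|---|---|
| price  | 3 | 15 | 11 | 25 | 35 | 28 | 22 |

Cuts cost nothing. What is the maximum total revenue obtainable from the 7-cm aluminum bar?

50

Build R[k] bottom-up: R[k] = max over allowed piece i of (p[i] + R[k−i]).
R[1] = 3
R[2] = 15
R[3] = 18  (first piece 1, then R[2]=15)
R[4] = 30  (first piece 2, then R[2]=15)
R[5] = 35
R[6] = 45  (first piece 2, then R[4]=30)
R[7] = 50  (first piece 2, then R[5]=35)
One optimal cutting: 5 + 2 → $35 + $15 = $50.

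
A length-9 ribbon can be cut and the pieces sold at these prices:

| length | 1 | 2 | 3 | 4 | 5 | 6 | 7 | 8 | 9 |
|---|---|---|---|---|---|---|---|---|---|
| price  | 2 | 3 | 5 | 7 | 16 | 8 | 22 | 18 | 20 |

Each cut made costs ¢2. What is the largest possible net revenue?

Build net[k] bottom-up: net[k] = max over allowed piece i of (p[i] + net[k−i]) − 2 per cut.
net[1] = 2
net[2] = max(2+2-2, 3+0) = 3
net[3] = max(2+3-2, 3+2-2, 5+0) = 5
net[4] = max(2+5-2, 3+3-2, 5+2-2, 7+0) = 7
net[5] = max(2+7-2, 3+5-2, 5+3-2, 7+2-2, 16+0) = 16
net[6] = max(2+16-2, 3+7-2, 5+5-2, 7+3-2, 16+2-2, 8+0) = 16
net[7] = max(2+16-2, 3+16-2, 5+7-2, …, 8+2-2, 22+0) = 22
net[8] = max(2+22-2, 3+16-2, 5+16-2, …, 22+2-2, 18+0) = 22
net[9] = max(2+22-2, 3+22-2, 5+16-2, …, 18+2-2, 20+0) = 23
One optimal plan: pieces 7 + 2 (1 cut) → ¢25 − ¢2 = ¢23.

23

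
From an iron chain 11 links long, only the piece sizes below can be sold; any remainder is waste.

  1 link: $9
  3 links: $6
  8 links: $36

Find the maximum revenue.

Consider every possible first cut. r[k] is the best of p[i]+r[k−i] over all sellable i≤k.
r[1] = 9
r[2] = 18  (first piece 1, then r[1]=9)
r[3] = 27  (first piece 1, then r[2]=18)
r[4] = 36  (first piece 1, then r[3]=27)
r[5] = 45  (first piece 1, then r[4]=36)
r[6] = 54  (first piece 1, then r[5]=45)
r[7] = 63  (first piece 1, then r[6]=54)
r[8] = 72  (first piece 1, then r[7]=63)
r[9] = 81  (first piece 1, then r[8]=72)
r[10] = 90  (first piece 1, then r[9]=81)
r[11] = 99  (first piece 1, then r[10]=90)
One optimal cutting: 1 + 1 + 1 + 1 + 1 + 1 + 1 + 1 + 1 + 1 + 1 → $99.

99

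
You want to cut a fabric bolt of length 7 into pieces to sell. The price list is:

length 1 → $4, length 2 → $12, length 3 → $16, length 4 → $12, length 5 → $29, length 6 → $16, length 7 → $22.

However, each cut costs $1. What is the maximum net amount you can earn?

Let net[k] be the best obtainable value from length k. For each k, try every first piece i and keep the best of price[i] + net[k−i] minus the 1 cut fee when i<k.
net[1] = 4
net[2] = 12
net[3] = 16
net[4] = 23  (first piece 2, then net[2]=12)
net[5] = 29
net[6] = 34  (first piece 2, then net[4]=23)
net[7] = 40  (first piece 2, then net[5]=29)
One optimal plan: pieces 5 + 2 (1 cut) → $41 − $1 = $40.

40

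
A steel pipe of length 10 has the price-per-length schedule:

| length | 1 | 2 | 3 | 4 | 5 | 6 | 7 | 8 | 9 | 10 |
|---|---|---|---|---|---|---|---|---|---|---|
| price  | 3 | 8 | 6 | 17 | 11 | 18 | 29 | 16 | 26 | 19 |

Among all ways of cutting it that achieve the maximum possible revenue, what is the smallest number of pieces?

Consider every possible first cut. r[k] is the best of p[i]+r[k−i] over all sellable i≤k.
r[1] = 3
r[2] = 8
r[3] = 11  (first piece 1, then r[2]=8)
r[4] = 17
r[5] = 20  (first piece 1, then r[4]=17)
r[6] = 25  (first piece 2, then r[4]=17)
r[7] = 29
r[8] = 34  (first piece 4, then r[4]=17)
r[9] = 37  (first piece 1, then r[8]=34)
r[10] = 42  (first piece 2, then r[8]=34)
Maximum revenue is $42.
Now minimize piece count subject to staying optimal: for each k, pieces[k] = 1 + min over i with p[i]+r[k−i]=r[k] of pieces[k−i].
pieces[7] = 1
pieces[8] = 2
pieces[9] = 2
pieces[10] = 3

3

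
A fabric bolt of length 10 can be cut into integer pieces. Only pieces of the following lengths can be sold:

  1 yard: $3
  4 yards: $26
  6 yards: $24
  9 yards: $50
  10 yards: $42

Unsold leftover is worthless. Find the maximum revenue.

58

Build r[k] bottom-up: r[k] = max over allowed piece i of (p[i] + r[k−i]).
r[1] = 3
r[2] = 6  (first piece 1, then r[1]=3)
r[3] = 9  (first piece 1, then r[2]=6)
r[4] = max(3+9, 26+0) = 26
r[5] = max(3+26, 26+3) = 29
r[6] = max(3+29, 26+6, 24+0) = 32
r[7] = max(3+32, 26+9, 24+3) = 35
r[8] = max(3+35, 26+26, 24+6) = 52
r[9] = max(3+52, 26+29, 24+9, 50+0) = 55
r[10] = max(3+55, 26+32, 24+26, 50+3, 42+0) = 58
One optimal cutting: 4 + 4 + 1 + 1 → $58.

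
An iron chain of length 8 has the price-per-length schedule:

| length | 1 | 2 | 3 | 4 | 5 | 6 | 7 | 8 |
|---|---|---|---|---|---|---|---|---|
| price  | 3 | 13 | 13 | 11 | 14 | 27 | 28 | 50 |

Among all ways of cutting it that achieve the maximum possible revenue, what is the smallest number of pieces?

Let r[k] be the best obtainable value from length k. For each k, try every first piece i and keep the best of price[i] + r[k−i].
r[1] = 3
r[2] = max(3+3, 13+0) = 13
r[3] = max(3+13, 13+3, 13+0) = 16
r[4] = max(3+16, 13+13, 13+3, 11+0) = 26
r[5] = max(3+26, 13+16, 13+13, 11+3, 14+0) = 29
r[6] = max(3+29, 13+26, 13+16, 11+13, 14+3, 27+0) = 39
r[7] = max(3+39, 13+29, 13+26, …, 27+3, 28+0) = 42
r[8] = max(3+42, 13+39, 13+29, …, 28+3, 50+0) = 52
Maximum revenue is $52.
Now minimize piece count subject to staying optimal: for each k, pieces[k] = 1 + min over i with p[i]+r[k−i]=r[k] of pieces[k−i].
pieces[5] = 3
pieces[6] = 3
pieces[7] = 4
pieces[8] = 4

4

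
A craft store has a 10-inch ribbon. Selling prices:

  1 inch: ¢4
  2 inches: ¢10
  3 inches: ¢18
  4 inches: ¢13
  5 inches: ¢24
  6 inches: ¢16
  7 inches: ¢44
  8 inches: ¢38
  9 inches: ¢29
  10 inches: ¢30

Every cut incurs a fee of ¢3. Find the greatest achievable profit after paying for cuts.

Consider every possible first cut. v[k] is the best of p[i]+v[k−i] over all sellable i≤k, charging 3 whenever i<k.
v[1] = 4
v[2] = max(4+4-3, 10+0) = 10
v[3] = max(4+10-3, 10+4-3, 18+0) = 18
v[4] = max(4+18-3, 10+10-3, 18+4-3, 13+0) = 19
v[5] = max(4+19-3, 10+18-3, 18+10-3, 13+4-3, 24+0) = 25
v[6] = max(4+25-3, 10+19-3, 18+18-3, 13+10-3, 24+4-3, 16+0) = 33
v[7] = max(4+33-3, 10+25-3, 18+19-3, …, 16+4-3, 44+0) = 44
v[8] = max(4+44-3, 10+33-3, 18+25-3, …, 44+4-3, 38+0) = 45
v[9] = max(4+45-3, 10+44-3, 18+33-3, …, 38+4-3, 29+0) = 51
v[10] = max(4+51-3, 10+45-3, 18+44-3, …, 29+4-3, 30+0) = 59
One optimal plan: pieces 7 + 3 (1 cut) → ¢62 − ¢3 = ¢59.

59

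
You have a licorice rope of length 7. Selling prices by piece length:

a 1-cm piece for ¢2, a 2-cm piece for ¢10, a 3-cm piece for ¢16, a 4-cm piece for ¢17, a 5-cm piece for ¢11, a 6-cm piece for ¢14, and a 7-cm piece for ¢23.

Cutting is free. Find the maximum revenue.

36

Build r[k] bottom-up: r[k] = max over allowed piece i of (p[i] + r[k−i]).
r[1] = 2
r[2] = max(2+2, 10+0) = 10
r[3] = max(2+10, 10+2, 16+0) = 16
r[4] = max(2+16, 10+10, 16+2, 17+0) = 20
r[5] = max(2+20, 10+16, 16+10, 17+2, 11+0) = 26
r[6] = max(2+26, 10+20, 16+16, 17+10, 11+2, 14+0) = 32
r[7] = max(2+32, 10+26, 16+20, …, 14+2, 23+0) = 36
One optimal cutting: 3 + 2 + 2 → ¢16 + ¢10 + ¢10 = ¢36.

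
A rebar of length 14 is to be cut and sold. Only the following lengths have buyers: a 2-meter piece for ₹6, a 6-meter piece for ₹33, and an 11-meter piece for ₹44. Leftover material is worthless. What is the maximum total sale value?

72

Consider every possible first cut. best[k] is the best of p[i]+best[k−i] over all sellable i≤k.
best[1] = 0
best[2] = 6
best[3] = 6
best[4] = 12  (first piece 2, then best[2]=6)
best[5] = 12
best[6] = max(6+12, 33+0) = 33
best[7] = max(6+12, 33+0) = 33
best[8] = max(6+33, 33+6) = 39
best[9] = max(6+33, 33+6) = 39
best[10] = max(6+39, 33+12) = 45
best[11] = max(6+39, 33+12, 44+0) = 45
best[12] = max(6+45, 33+33, 44+0) = 66
best[13] = max(6+45, 33+33, 44+6) = 66
best[14] = max(6+66, 33+39, 44+6) = 72
One optimal cutting: 6 + 6 + 2 → ₹72.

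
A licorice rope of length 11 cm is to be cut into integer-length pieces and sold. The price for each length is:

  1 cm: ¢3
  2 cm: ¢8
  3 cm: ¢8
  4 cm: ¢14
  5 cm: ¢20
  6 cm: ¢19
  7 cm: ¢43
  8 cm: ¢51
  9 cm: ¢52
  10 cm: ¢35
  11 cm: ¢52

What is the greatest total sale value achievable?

62

Consider every possible first cut. R[k] is the best of p[i]+R[k−i] over all sellable i≤k.
R[1] = 3
R[2] = 8
R[3] = 11  (first piece 1, then R[2]=8)
R[4] = 16  (first piece 2, then R[2]=8)
R[5] = 20
R[6] = 24  (first piece 2, then R[4]=16)
R[7] = 43
R[8] = 51
R[9] = 54  (first piece 1, then R[8]=51)
R[10] = 59  (first piece 2, then R[8]=51)
R[11] = 62  (first piece 1, then R[10]=59)
One optimal cutting: 8 + 2 + 1 → ¢51 + ¢8 + ¢3 = ¢62.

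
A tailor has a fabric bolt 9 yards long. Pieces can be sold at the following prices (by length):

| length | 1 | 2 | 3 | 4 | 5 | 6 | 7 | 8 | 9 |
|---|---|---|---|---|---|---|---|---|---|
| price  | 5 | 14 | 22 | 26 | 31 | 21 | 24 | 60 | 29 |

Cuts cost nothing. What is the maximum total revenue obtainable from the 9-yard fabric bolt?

66

Build R[k] bottom-up: R[k] = max over allowed piece i of (p[i] + R[k−i]).
R[1] = 5
R[2] = 14
R[3] = 22
R[4] = 28  (first piece 2, then R[2]=14)
R[5] = 36  (first piece 2, then R[3]=22)
R[6] = 44  (first piece 3, then R[3]=22)
R[7] = 50  (first piece 2, then R[5]=36)
R[8] = 60
R[9] = 66  (first piece 3, then R[6]=44)
One optimal cutting: 3 + 3 + 3 → $22 + $22 + $22 = $66.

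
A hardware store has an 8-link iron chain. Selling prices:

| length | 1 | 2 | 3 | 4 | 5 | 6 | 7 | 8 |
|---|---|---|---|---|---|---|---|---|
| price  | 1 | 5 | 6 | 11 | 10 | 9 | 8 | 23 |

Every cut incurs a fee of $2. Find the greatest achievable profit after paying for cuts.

Consider every possible first cut. net[k] is the best of p[i]+net[k−i] over all sellable i≤k, charging 2 whenever i<k.
net[1] = 1
net[2] = 5
net[3] = 6
net[4] = 11
net[5] = 10  (first piece 1, then net[4]=11)
net[6] = 14  (first piece 2, then net[4]=11)
net[7] = 15  (first piece 3, then net[4]=11)
net[8] = 23
Best is to make no cuts and sell whole for $23.

23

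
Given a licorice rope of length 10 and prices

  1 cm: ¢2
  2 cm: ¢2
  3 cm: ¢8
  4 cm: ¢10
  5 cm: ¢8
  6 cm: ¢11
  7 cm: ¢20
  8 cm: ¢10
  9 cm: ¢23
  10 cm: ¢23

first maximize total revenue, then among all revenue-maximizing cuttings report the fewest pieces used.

2

Build r[k] bottom-up: r[k] = max over allowed piece i of (p[i] + r[k−i]).
r[1] = 2
r[2] = max(2+2, 2+0) = 4
r[3] = max(2+4, 2+2, 8+0) = 8
r[4] = max(2+8, 2+4, 8+2, 10+0) = 10
r[5] = max(2+10, 2+8, 8+4, 10+2, 8+0) = 12
r[6] = max(2+12, 2+10, 8+8, 10+4, 8+2, 11+0) = 16
r[7] = max(2+16, 2+12, 8+10, …, 11+2, 20+0) = 20
r[8] = max(2+20, 2+16, 8+12, …, 20+2, 10+0) = 22
r[9] = max(2+22, 2+20, 8+16, …, 10+2, 23+0) = 24
r[10] = max(2+24, 2+22, 8+20, …, 23+2, 23+0) = 28
Maximum revenue is ¢28.
Now minimize piece count subject to staying optimal: for each k, pieces[k] = 1 + min over i with p[i]+r[k−i]=r[k] of pieces[k−i].
pieces[7] = 1
pieces[8] = 2
pieces[9] = 3
pieces[10] = 2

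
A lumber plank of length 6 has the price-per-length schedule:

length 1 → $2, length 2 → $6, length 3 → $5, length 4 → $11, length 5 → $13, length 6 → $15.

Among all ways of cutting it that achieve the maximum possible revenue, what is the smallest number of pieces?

Build r[k] bottom-up: r[k] = max over allowed piece i of (p[i] + r[k−i]).
r[1] = 2
r[2] = 6
r[3] = 8  (first piece 1, then r[2]=6)
r[4] = 12  (first piece 2, then r[2]=6)
r[5] = 14  (first piece 1, then r[4]=12)
r[6] = 18  (first piece 2, then r[4]=12)
Maximum revenue is $18.
Now minimize piece count subject to staying optimal: for each k, pieces[k] = 1 + min over i with p[i]+r[k−i]=r[k] of pieces[k−i].
pieces[3] = 2
pieces[4] = 2
pieces[5] = 3
pieces[6] = 3

3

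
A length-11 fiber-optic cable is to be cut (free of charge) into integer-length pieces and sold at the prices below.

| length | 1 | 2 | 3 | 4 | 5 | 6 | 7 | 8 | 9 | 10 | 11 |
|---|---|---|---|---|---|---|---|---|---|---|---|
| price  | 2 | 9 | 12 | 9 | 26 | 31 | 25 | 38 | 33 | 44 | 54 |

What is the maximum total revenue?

57

Build v[k] bottom-up: v[k] = max over allowed piece i of (p[i] + v[k−i]).
v[1] = 2
v[2] = max(2+2, 9+0) = 9
v[3] = max(2+9, 9+2, 12+0) = 12
v[4] = max(2+12, 9+9, 12+2, 9+0) = 18
v[5] = max(2+18, 9+12, 12+9, 9+2, 26+0) = 26
v[6] = max(2+26, 9+18, 12+12, 9+9, 26+2, 31+0) = 31
v[7] = max(2+31, 9+26, 12+18, …, 31+2, 25+0) = 35
v[8] = max(2+35, 9+31, 12+26, …, 25+2, 38+0) = 40
v[9] = max(2+40, 9+35, 12+31, …, 38+2, 33+0) = 44
v[10] = max(2+44, 9+40, 12+35, …, 33+2, 44+0) = 52
v[11] = max(2+52, 9+44, 12+40, …, 44+2, 54+0) = 57
One optimal cutting: 6 + 5 → $31 + $26 = $57.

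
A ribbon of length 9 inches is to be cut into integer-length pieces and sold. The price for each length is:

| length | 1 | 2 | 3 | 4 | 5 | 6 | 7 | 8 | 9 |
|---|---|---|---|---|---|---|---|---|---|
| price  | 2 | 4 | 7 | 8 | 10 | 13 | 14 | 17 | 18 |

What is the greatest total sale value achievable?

21

Let v[k] be the best obtainable value from length k. For each k, try every first piece i and keep the best of price[i] + v[k−i].
v[1] = 2
v[2] = max(2+2, 4+0) = 4
v[3] = max(2+4, 4+2, 7+0) = 7
v[4] = max(2+7, 4+4, 7+2, 8+0) = 9
v[5] = max(2+9, 4+7, 7+4, 8+2, 10+0) = 11
v[6] = max(2+11, 4+9, 7+7, 8+4, 10+2, 13+0) = 14
v[7] = max(2+14, 4+11, 7+9, …, 13+2, 14+0) = 16
v[8] = max(2+16, 4+14, 7+11, …, 14+2, 17+0) = 18
v[9] = max(2+18, 4+16, 7+14, …, 17+2, 18+0) = 21
One optimal cutting: 3 + 3 + 3 → ¢7 + ¢7 + ¢7 = ¢21.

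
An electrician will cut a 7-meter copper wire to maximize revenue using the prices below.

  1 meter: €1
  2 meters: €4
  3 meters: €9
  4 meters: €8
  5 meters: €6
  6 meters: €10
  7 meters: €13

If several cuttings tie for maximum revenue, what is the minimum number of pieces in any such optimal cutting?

Let r[k] be the best obtainable value from length k. For each k, try every first piece i and keep the best of price[i] + r[k−i].
r[1] = 1
r[2] = max(1+1, 4+0) = 4
r[3] = max(1+4, 4+1, 9+0) = 9
r[4] = max(1+9, 4+4, 9+1, 8+0) = 10
r[5] = max(1+10, 4+9, 9+4, 8+1, 6+0) = 13
r[6] = max(1+13, 4+10, 9+9, 8+4, 6+1, 10+0) = 18
r[7] = max(1+18, 4+13, 9+10, …, 10+1, 13+0) = 19
Maximum revenue is €19.
Now minimize piece count subject to staying optimal: for each k, pieces[k] = 1 + min over i with p[i]+r[k−i]=r[k] of pieces[k−i].
pieces[4] = 2
pieces[5] = 2
pieces[6] = 2
pieces[7] = 3

3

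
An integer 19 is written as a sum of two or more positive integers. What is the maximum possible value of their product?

Fill m[k] for k=2..19: at each k try every first piece i and multiply by the better of (k−i) uncut or m[k−i].
m[2] = 1·max(1,0) = 1·1 = 1
m[3] = 1·max(2,1) = 1·2 = 2
m[4] = 2·max(2,1) = 2·2 = 4
m[5] = 2·max(3,2) = 2·3 = 6
m[6] = 3·max(3,2) = 3·3 = 9
m[7] = 2·max(5,6) = 2·6 = 12
m[8] = 2·max(6,9) = 2·9 = 18
m[9] = 3·max(6,9) = 3·9 = 27
m[10] = 2·max(8,18) = 2·18 = 36
m[11] = 2·max(9,27) = 2·27 = 54
m[12] = 3·max(9,27) = 3·27 = 81
m[13] = 2·max(11,54) = 2·54 = 108
m[14] = 2·max(12,81) = 2·81 = 162
m[15] = 3·max(12,81) = 3·81 = 243
m[16] = 2·max(14,162) = 2·162 = 324
m[17] = 2·max(15,243) = 2·243 = 486
m[18] = 3·max(15,243) = 3·243 = 729
m[19] = 2·max(17,486) = 2·486 = 972
One optimal split: 3 + 3 + 3 + 3 + 3 + 2 + 2; product 3·3·3·3·3·2·2 = 972.

972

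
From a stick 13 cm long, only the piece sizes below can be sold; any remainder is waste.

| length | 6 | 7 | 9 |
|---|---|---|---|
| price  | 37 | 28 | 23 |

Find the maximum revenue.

Build best[k] bottom-up: best[k] = max over allowed piece i of (p[i] + best[k−i]).
best[1] = 0
best[2] = 0
best[3] = 0
best[4] = 0
best[5] = 0
best[6] = 37
best[7] = max(37+0, 28+0) = 37
best[8] = max(37+0, 28+0) = 37
best[9] = max(37+0, 28+0, 23+0) = 37
best[10] = max(37+0, 28+0, 23+0) = 37
best[11] = max(37+0, 28+0, 23+0) = 37
best[12] = max(37+37, 28+0, 23+0) = 74
best[13] = max(37+37, 28+37, 23+0) = 74
One optimal cutting: pieces 6 + 6 with 1 cm of scrap → $74.

74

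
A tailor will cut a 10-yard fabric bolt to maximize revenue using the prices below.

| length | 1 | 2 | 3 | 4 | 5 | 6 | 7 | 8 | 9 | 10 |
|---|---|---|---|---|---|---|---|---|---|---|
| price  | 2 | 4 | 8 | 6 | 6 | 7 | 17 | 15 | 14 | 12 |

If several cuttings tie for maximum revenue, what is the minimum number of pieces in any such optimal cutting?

4

Build r[k] bottom-up: r[k] = max over allowed piece i of (p[i] + r[k−i]).
r[1] = 2
r[2] = 4  (first piece 1, then r[1]=2)
r[3] = 8
r[4] = 10  (first piece 1, then r[3]=8)
r[5] = 12  (first piece 1, then r[4]=10)
r[6] = 16  (first piece 3, then r[3]=8)
r[7] = 18  (first piece 1, then r[6]=16)
r[8] = 20  (first piece 1, then r[7]=18)
r[9] = 24  (first piece 3, then r[6]=16)
r[10] = 26  (first piece 1, then r[9]=24)
Maximum revenue is $26.
Now minimize piece count subject to staying optimal: for each k, pieces[k] = 1 + min over i with p[i]+r[k−i]=r[k] of pieces[k−i].
pieces[7] = 3
pieces[8] = 3
pieces[9] = 3
pieces[10] = 4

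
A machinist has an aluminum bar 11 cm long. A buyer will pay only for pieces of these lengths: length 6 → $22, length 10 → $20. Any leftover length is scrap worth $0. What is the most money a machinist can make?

22

Consider every possible first cut. f[k] is the best of p[i]+f[k−i] over all sellable i≤k.
f[1] = 0
f[2] = 0
f[3] = 0
f[4] = 0
f[5] = 0
f[6] = 22
f[7] = 22
f[8] = 22
f[9] = 22
f[10] = 22
f[11] = 22
One optimal cutting: pieces 6 with 5 cm of scrap → $22.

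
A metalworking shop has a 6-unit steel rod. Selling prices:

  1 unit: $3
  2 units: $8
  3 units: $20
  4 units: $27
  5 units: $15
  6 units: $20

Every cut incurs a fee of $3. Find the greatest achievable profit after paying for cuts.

Consider every possible first cut. r[k] is the best of p[i]+r[k−i] over all sellable i≤k, charging 3 whenever i<k.
r[1] = 3
r[2] = max(3+3-3, 8+0) = 8
r[3] = max(3+8-3, 8+3-3, 20+0) = 20
r[4] = max(3+20-3, 8+8-3, 20+3-3, 27+0) = 27
r[5] = max(3+27-3, 8+20-3, 20+8-3, 27+3-3, 15+0) = 27
r[6] = max(3+27-3, 8+27-3, 20+20-3, 27+8-3, 15+3-3, 20+0) = 37
One optimal plan: pieces 3 + 3 (1 cut) → $40 − $3 = $37.

37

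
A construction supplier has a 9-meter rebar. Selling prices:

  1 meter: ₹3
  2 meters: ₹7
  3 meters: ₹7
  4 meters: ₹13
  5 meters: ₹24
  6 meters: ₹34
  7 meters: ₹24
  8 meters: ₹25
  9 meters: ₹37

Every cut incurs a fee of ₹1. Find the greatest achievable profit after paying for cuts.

Build net[k] bottom-up: net[k] = max over allowed piece i of (p[i] + net[k−i]) − 1 per cut.
net[1] = 3
net[2] = max(3+3-1, 7+0) = 7
net[3] = max(3+7-1, 7+3-1, 7+0) = 9
net[4] = max(3+9-1, 7+7-1, 7+3-1, 13+0) = 13
net[5] = max(3+13-1, 7+9-1, 7+7-1, 13+3-1, 24+0) = 24
net[6] = max(3+24-1, 7+13-1, 7+9-1, 13+7-1, 24+3-1, 34+0) = 34
net[7] = max(3+34-1, 7+24-1, 7+13-1, …, 34+3-1, 24+0) = 36
net[8] = max(3+36-1, 7+34-1, 7+24-1, …, 24+3-1, 25+0) = 40
net[9] = max(3+40-1, 7+36-1, 7+34-1, …, 25+3-1, 37+0) = 42
One optimal plan: pieces 6 + 2 + 1 (2 cuts) → ₹44 − ₹2 = ₹42.

42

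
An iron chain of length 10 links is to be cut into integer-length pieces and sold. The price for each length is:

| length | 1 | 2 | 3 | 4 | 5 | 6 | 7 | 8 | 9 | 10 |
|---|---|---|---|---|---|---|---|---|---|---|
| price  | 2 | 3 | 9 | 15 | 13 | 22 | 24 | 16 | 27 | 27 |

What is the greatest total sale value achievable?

Let v[k] be the best obtainable value from length k. For each k, try every first piece i and keep the best of price[i] + v[k−i].
v[1] = 2
v[2] = max(2+2, 3+0) = 4
v[3] = max(2+4, 3+2, 9+0) = 9
v[4] = max(2+9, 3+4, 9+2, 15+0) = 15
v[5] = max(2+15, 3+9, 9+4, 15+2, 13+0) = 17
v[6] = max(2+17, 3+15, 9+9, 15+4, 13+2, 22+0) = 22
v[7] = max(2+22, 3+17, 9+15, …, 22+2, 24+0) = 24
v[8] = max(2+24, 3+22, 9+17, …, 24+2, 16+0) = 30
v[9] = max(2+30, 3+24, 9+22, …, 16+2, 27+0) = 32
v[10] = max(2+32, 3+30, 9+24, …, 27+2, 27+0) = 37
One optimal cutting: 6 + 4 → $22 + $15 = $37.

37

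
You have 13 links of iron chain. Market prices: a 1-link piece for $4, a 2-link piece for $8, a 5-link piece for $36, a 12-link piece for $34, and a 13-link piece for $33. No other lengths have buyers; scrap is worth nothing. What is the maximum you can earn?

Let f[k] be the best obtainable value from length k. For each k, try every first piece i and keep the best of price[i] + f[k−i].
f[1] = 4
f[2] = max(4+4, 8+0) = 8
f[3] = max(4+8, 8+4) = 12
f[4] = max(4+12, 8+8) = 16
f[5] = max(4+16, 8+12, 36+0) = 36
f[6] = max(4+36, 8+16, 36+4) = 40
f[7] = max(4+40, 8+36, 36+8) = 44
f[8] = max(4+44, 8+40, 36+12) = 48
f[9] = max(4+48, 8+44, 36+16) = 52
f[10] = max(4+52, 8+48, 36+36) = 72
f[11] = max(4+72, 8+52, 36+40) = 76
f[12] = max(4+76, 8+72, 36+44, 34+0) = 80
f[13] = max(4+80, 8+76, 36+48, 34+4, 33+0) = 84
One optimal cutting: 5 + 5 + 1 + 1 + 1 → $84.

84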